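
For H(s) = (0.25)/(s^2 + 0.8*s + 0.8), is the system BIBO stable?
Denominator: s^2 + 0.8*s + 0.8. Poles: -0.4 + 0.8j, -0.4 - 0.8j. All Re(p)<0: Yes (stable)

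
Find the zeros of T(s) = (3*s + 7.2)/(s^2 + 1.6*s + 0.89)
Set numerator = 0: 3*s + 7.2 = 0 → Zeros: -2.4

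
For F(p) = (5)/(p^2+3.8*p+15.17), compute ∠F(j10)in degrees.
Substitute p = j*10: F(j10) = -0.0490907 - 0.0219904j.
∠F(j10) = atan2(Im, Re) = atan2(-0.0219904, -0.0490907) = -155.87°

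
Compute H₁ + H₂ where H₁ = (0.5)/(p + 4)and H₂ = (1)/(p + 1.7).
Parallel: H = H₁ + H₂ = (n₁·d₂ + n₂·d₁)/(d₁·d₂).
n₁·d₂ = 0.5*p + 0.85. n₂·d₁ = p + 4. Sum = 1.5*p + 4.85. d₁·d₂ = p^2 + 5.7*p + 6.8.
H(p) = (1.5*p + 4.85)/(p^2 + 5.7*p + 6.8)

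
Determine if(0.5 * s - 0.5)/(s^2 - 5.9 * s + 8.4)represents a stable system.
Denominator: s^2 - 5.9*s + 8.4 = (s - 2.4)(s - 3.5). Poles: 2.4, 3.5. All Re(p)<0: No (unstable)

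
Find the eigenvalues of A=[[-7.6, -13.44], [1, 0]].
Eigenvalues solve det(λI - A) = 0.
Characteristic polynomial: λ^2 + 7.6*λ + 13.44 = 0.
Factor: (λ + 2.8)(λ + 4.8) = 0.
Roots: -2.8, -4.8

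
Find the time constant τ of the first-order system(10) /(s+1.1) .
First-order system: τ = -1/pole. Pole = -1.1. τ = -1/(-1.1) = 0.9091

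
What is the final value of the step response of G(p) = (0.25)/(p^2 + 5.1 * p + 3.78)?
FVT: lim_{t→∞} y(t) = lim_{p→0} p*Y(p) where Y(p) = G(p)/p.
= lim_{p→0} G(p) = G(0) = num(0)/den(0) = 0.25/3.78 = 0.06614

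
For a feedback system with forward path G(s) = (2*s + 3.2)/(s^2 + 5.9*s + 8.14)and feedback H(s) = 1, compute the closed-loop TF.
Closed-loop T = G/(1+GH).
Numerator: G_num * H_den = 2*s + 3.2.
Denominator: G_den * H_den + G_num * H_num = (s^2 + 5.9*s + 8.14) + (2*s + 3.2) = s^2 + 7.9*s + 11.34.
T(s) = (2*s + 3.2)/(s^2 + 7.9*s + 11.34)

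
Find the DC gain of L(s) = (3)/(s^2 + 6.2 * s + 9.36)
DC gain = L(0) = num(0)/den(0) = 3/9.36 = 0.3205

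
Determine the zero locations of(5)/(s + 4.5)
Numerator is a nonzero constant (5) → Zeros: none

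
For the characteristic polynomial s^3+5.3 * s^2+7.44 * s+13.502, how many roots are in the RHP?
s^3 + 5.3*s^2 + 7.44*s + 13.502 = (s + 4.3)(s^2 + s + 3.14). Poles: -0.5 + 1.7j, -0.5 - 1.7j, -4.3. RHP poles (Re>0): 0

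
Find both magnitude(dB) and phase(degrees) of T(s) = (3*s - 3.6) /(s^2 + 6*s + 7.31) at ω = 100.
Substitute s = j*100: T(j100) = 0.00215513 - 0.0298925j.
|T| = 20*log₁₀(sqrt(Re²+Im²)) = -30.47 dB.
∠T = atan2(Im, Re) = -85.88°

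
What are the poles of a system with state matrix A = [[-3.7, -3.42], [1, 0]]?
Eigenvalues solve det(λI - A) = 0.
Characteristic polynomial: λ^2 + 3.7*λ + 3.42 = 0.
Factor: (λ + 1.9)(λ + 1.8) = 0.
Roots: -1.8, -1.9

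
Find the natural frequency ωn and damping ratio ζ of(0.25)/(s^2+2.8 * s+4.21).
Underdamped: complex pole -1.4 + 1.5j. ωn = |pole| = 2.052, ζ = -Re(pole)/ωn = 0.6823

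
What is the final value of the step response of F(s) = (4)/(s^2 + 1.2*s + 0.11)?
FVT: lim_{t→∞} y(t) = lim_{s→0} s*Y(s) where Y(s) = F(s)/s.
= lim_{s→0} F(s) = F(0) = num(0)/den(0) = 4/0.11 = 36.36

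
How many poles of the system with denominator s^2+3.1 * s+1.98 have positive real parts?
s^2 + 3.1*s + 1.98 = (s + 2.2)(s + 0.9). Poles: -0.9, -2.2. RHP poles (Re>0): 0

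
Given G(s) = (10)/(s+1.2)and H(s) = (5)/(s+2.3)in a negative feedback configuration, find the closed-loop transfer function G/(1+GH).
Closed-loop T = G/(1+GH).
Numerator: G_num * H_den = 10*s + 23.
Denominator: G_den * H_den + G_num * H_num = (s^2 + 3.5*s + 2.76) + (50) = s^2 + 3.5*s + 52.76.
T(s) = (10*s + 23)/(s^2 + 3.5*s + 52.76)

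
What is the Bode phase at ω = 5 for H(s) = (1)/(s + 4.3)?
Substitute s = j*5: H(j5) = 0.0988733 - 0.114969j.
∠H(j5) = atan2(Im, Re) = atan2(-0.114969, 0.0988733) = -49.30°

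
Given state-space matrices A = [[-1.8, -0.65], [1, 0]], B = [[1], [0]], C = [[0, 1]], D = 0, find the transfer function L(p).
L(p) = C(pI - A)⁻¹B + D.
Characteristic polynomial det(pI - A) = p^2 + 1.8*p + 0.65.
Numerator from C·adj(pI-A)·B + D·det(pI-A) = 1.
L(p) = (1)/(p^2 + 1.8*p + 0.65)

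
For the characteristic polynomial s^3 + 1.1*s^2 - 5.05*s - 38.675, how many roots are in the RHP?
s^3 + 1.1*s^2 - 5.05*s - 38.675 = (s - 3.5)(s^2 + 4.6*s + 11.05). Poles: -2.3 + 2.4j, -2.3 - 2.4j, 3.5. RHP poles (Re>0): 1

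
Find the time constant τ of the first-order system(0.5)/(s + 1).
First-order system: τ = -1/pole. Pole = -1. τ = -1/(-1) = 1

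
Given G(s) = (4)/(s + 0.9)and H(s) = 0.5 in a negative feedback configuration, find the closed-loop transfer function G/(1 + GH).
Closed-loop T = G/(1+GH).
Numerator: G_num * H_den = 4.
Denominator: G_den * H_den + G_num * H_num = (s + 0.9) + (2) = s + 2.9.
T(s) = (4)/(s + 2.9)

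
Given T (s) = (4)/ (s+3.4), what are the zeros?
Numerator is a nonzero constant (4) → Zeros: none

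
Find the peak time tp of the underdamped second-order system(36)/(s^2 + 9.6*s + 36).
Standard form: ωn²/(s²+2ζωn·s+ωn²) → ωn = 6, ζ = 0.8.
ωd = ωn·√(1-ζ²) = 6·√(1-0.8²) = 3.6.
tp = π/ωd = π/3.6 = 0.8727 s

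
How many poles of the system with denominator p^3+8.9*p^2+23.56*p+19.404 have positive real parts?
p^3 + 8.9*p^2 + 23.56*p + 19.404 = (p + 1.8)(p + 4.9)(p + 2.2). Poles: -1.8, -2.2, -4.9. RHP poles (Re>0): 0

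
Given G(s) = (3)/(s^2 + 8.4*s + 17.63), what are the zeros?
Numerator is a nonzero constant (3) → Zeros: none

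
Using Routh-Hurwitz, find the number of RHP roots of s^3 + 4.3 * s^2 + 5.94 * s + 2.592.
Routh array:
s^3: [1, 5.94]; s^2: [4.3, 2.592]; s^1: [5.33721]; s^0: [2.592]
First column: [1, 4.3, 5.33721, 2.592]. Sign changes = RHP roots = 0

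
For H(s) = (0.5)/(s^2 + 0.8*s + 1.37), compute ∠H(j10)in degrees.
Substitute s = j*10: H(j10) = -0.00503632 - 0.000408502j.
∠H(j10) = atan2(Im, Re) = atan2(-0.000408502, -0.00503632) = -175.36°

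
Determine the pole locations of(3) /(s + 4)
Set denominator = 0: s + 4 = 0 → Poles: -4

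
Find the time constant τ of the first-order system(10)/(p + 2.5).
First-order system: τ = -1/pole. Pole = -2.5. τ = -1/(-2.5) = 0.4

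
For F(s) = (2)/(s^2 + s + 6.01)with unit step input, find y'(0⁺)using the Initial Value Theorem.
IVT: y'(0⁺) = lim_{s→∞} s²·Y(s) = lim_{s→∞} s·F(s).
deg(num) = 0, deg(den) = 2, relative degree = 2 ≥ 2, so s·F(s) → 0. Initial slope = 0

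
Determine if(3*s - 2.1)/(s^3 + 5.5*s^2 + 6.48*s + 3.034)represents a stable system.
Denominator: s^3 + 5.5*s^2 + 6.48*s + 3.034 = (s + 4.1)(s^2 + 1.4*s + 0.74). Poles: -0.7 + 0.5j, -0.7 - 0.5j, -4.1. All Re(p)<0: Yes (stable)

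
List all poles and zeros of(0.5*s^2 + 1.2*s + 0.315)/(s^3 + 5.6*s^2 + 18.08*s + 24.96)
Set denominator = 0: s^3 + 5.6*s^2 + 18.08*s + 24.96 = (s + 2.4)(s^2 + 3.2*s + 10.4) = 0 → Poles: -1.6 + 2.8j, -1.6 - 2.8j, -2.4
Set numerator = 0: 0.5*s^2 + 1.2*s + 0.315 = 0.5*(s + 2.1)(s + 0.3) = 0 → Zeros: -0.3, -2.1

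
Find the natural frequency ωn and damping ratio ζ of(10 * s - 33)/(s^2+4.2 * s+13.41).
Underdamped: complex pole -2.1 + 3j. ωn = |pole| = 3.662, ζ = -Re(pole)/ωn = 0.5735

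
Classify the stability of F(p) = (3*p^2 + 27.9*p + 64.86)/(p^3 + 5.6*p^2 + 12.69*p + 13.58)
Denominator: p^3 + 5.6*p^2 + 12.69*p + 13.58 = (p + 2.8)(p^2 + 2.8*p + 4.85). Poles: -1.4 + 1.7j, -1.4 - 1.7j, -2.8. Stable (all poles in LHP)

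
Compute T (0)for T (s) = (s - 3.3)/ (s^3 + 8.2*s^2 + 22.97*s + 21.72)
DC gain = T(0) = num(0)/den(0) = -3.3/21.72 = -0.1519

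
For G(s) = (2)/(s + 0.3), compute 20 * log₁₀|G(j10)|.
Substitute s = j*10: G(j10) = 0.0059946 - 0.19982j.
|G(j10)| = sqrt(Re² + Im²) = 0.1999.
20*log₁₀(0.1999) = -13.98 dB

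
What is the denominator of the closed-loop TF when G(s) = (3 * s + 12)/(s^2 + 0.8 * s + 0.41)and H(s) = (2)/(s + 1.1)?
Characteristic poly = G_den * H_den + G_num * H_num = (s^3 + 1.9*s^2 + 1.29*s + 0.451) + (6*s + 24) = s^3 + 1.9*s^2 + 7.29*s + 24.451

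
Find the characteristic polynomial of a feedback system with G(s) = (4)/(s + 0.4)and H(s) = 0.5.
Characteristic poly = G_den * H_den + G_num * H_num = (s + 0.4) + (2) = s + 2.4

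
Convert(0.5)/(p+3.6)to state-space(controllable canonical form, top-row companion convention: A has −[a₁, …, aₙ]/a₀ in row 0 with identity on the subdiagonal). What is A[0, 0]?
Reachable canonical form for den = p + 3.6: top row of A = -[a₁,a₂,...,aₙ]/a₀, ones on the subdiagonal, zeros elsewhere.
A = [[-3.6]].
A[0,0] = -3.6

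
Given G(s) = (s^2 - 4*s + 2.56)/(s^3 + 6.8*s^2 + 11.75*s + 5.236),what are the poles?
Set denominator = 0: s^3 + 6.8*s^2 + 11.75*s + 5.236 = (s + 0.7)(s + 1.7)(s + 4.4) = 0 → Poles: -0.7, -1.7, -4.4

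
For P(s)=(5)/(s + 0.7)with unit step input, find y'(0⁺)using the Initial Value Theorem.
IVT: y'(0⁺) = lim_{s→∞} s²·Y(s) = lim_{s→∞} s·P(s).
deg(num) = 0, deg(den) = 1, relative degree = 1, so s·P(s) → (leading num)/(leading den) = 5/1 = 5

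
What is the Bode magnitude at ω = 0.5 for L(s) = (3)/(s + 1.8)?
Substitute s = j*0.5: L(j0.5) = 1.54728 - 0.429799j.
|L(j0.5)| = sqrt(Re² + Im²) = 1.606.
20*log₁₀(1.606) = 4.11 dB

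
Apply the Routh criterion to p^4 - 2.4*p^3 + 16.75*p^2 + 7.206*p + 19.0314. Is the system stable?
Routh array:
p^4: [1, 16.75, 19.0314]; p^3: [-2.4, 7.206]; p^2: [19.7525, 19.0314]; p^1: [9.51838]; p^0: [19.0314]
First column: [1, -2.4, 19.7525, 9.51838, 19.0314]. Sign changes = 2.
No, unstable (2 RHP root(s))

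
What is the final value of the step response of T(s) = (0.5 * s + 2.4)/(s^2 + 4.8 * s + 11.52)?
FVT: lim_{t→∞} y(t) = lim_{s→0} s*Y(s) where Y(s) = T(s)/s.
= lim_{s→0} T(s) = T(0) = num(0)/den(0) = 2.4/11.52 = 0.2083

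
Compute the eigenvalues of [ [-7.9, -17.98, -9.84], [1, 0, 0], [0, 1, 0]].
Eigenvalues solve det(λI - A) = 0.
Characteristic polynomial: λ^3 + 7.9*λ^2 + 17.98*λ + 9.84 = 0.
Factor: (λ + 3)(λ + 4.1)(λ + 0.8) = 0.
Roots: -0.8, -3, -4.1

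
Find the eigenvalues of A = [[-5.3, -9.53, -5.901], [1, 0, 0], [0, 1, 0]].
Eigenvalues solve det(λI - A) = 0.
Characteristic polynomial: λ^3 + 5.3*λ^2 + 9.53*λ + 5.901 = 0.
Factor: (λ + 2.1)(λ^2 + 3.2*λ + 2.81) = 0.
Roots: -1.6 + 0.5j, -1.6 - 0.5j, -2.1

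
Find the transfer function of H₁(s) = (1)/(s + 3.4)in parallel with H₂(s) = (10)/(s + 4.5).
Parallel: H = H₁ + H₂ = (n₁·d₂ + n₂·d₁)/(d₁·d₂).
n₁·d₂ = s + 4.5. n₂·d₁ = 10*s + 34. Sum = 11*s + 38.5. d₁·d₂ = s^2 + 7.9*s + 15.3.
H(s) = (11*s + 38.5)/(s^2 + 7.9*s + 15.3)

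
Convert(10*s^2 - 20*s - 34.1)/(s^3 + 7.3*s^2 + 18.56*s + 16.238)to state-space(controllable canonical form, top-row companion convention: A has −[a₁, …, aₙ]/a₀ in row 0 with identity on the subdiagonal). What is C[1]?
Reachable canonical form: C = numerator coefficients (right-aligned, zero-padded to length n).
num = 10*s^2 - 20*s - 34.1, C = [[10, -20, -34.1]].
C[1] = -20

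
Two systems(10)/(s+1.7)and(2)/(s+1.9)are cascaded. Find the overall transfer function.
Series: H = H₁ · H₂ = (n₁·n₂)/(d₁·d₂).
Num: n₁·n₂ = 20. Den: d₁·d₂ = s^2 + 3.6*s + 3.23.
H(s) = (20)/(s^2 + 3.6*s + 3.23)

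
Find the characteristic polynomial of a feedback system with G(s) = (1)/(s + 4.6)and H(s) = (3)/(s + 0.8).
Characteristic poly = G_den * H_den + G_num * H_num = (s^2 + 5.4*s + 3.68) + (3) = s^2 + 5.4*s + 6.68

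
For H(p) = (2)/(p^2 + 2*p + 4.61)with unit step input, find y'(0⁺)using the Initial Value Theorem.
IVT: y'(0⁺) = lim_{p→∞} p²·Y(p) = lim_{p→∞} p·H(p).
deg(num) = 0, deg(den) = 2, relative degree = 2 ≥ 2, so p·H(p) → 0. Initial slope = 0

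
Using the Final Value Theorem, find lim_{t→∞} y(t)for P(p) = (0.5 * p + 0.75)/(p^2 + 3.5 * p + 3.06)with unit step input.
FVT: lim_{t→∞} y(t) = lim_{p→0} p*Y(p) where Y(p) = P(p)/p.
= lim_{p→0} P(p) = P(0) = num(0)/den(0) = 0.75/3.06 = 0.2451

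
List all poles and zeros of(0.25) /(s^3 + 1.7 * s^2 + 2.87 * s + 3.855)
Set denominator = 0: s^3 + 1.7*s^2 + 2.87*s + 3.855 = (s + 1.5)(s^2 + 0.2*s + 2.57) = 0 → Poles: -0.1 + 1.6j, -0.1 - 1.6j, -1.5
Numerator is a nonzero constant (0.25) → Zeros: none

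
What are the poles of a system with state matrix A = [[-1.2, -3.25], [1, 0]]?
Eigenvalues solve det(λI - A) = 0.
Characteristic polynomial: λ^2 + 1.2*λ + 3.25 = 0.
Roots: -0.6 + 1.7j, -0.6 - 1.7j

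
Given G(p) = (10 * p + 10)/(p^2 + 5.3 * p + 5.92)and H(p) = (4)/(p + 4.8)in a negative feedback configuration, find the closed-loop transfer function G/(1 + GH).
Closed-loop T = G/(1+GH).
Numerator: G_num * H_den = 10*p^2 + 58*p + 48.
Denominator: G_den * H_den + G_num * H_num = (p^3 + 10.1*p^2 + 31.36*p + 28.416) + (40*p + 40) = p^3 + 10.1*p^2 + 71.36*p + 68.416.
T(p) = (10*p^2 + 58*p + 48)/(p^3 + 10.1*p^2 + 71.36*p + 68.416)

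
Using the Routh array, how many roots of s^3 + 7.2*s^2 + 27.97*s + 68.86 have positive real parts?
Routh array:
s^3: [1, 27.97]; s^2: [7.2, 68.86]; s^1: [18.4061]; s^0: [68.86]
First column: [1, 7.2, 18.4061, 68.86]. Sign changes = RHP roots = 0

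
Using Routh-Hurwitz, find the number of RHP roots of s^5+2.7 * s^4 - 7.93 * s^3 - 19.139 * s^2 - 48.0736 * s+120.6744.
Routh array:
s^5: [1, -7.93, -48.0736]; s^4: [2.7, -19.139, 120.6744]; s^3: [-0.841481, -92.7678]; s^2: [-316.796, 120.6744]; s^1: [-93.0884]; s^0: [120.6744]
First column: [1, 2.7, -0.841481, -316.796, -93.0884, 120.6744]. Sign changes = RHP roots = 2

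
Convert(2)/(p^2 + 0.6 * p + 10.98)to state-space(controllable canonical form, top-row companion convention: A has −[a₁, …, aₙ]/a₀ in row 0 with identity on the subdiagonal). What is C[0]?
Reachable canonical form: C = numerator coefficients (right-aligned, zero-padded to length n).
num = 2, C = [[0, 2]].
C[0] = 0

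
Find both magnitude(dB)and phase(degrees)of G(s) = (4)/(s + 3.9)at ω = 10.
Substitute s = j*10: G(j10) = 0.135405 - 0.347192j.
|G| = 20*log₁₀(sqrt(Re²+Im²)) = -8.57 dB.
∠G = atan2(Im, Re) = -68.69°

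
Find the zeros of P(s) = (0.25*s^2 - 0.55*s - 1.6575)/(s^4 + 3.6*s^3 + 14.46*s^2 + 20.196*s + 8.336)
Set numerator = 0: 0.25*s^2 - 0.55*s - 1.6575 = 0.25*(s - 3.9)(s + 1.7) = 0 → Zeros: -1.7, 3.9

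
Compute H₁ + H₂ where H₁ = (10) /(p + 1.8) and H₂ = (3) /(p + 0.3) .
Parallel: H = H₁ + H₂ = (n₁·d₂ + n₂·d₁)/(d₁·d₂).
n₁·d₂ = 10*p + 3. n₂·d₁ = 3*p + 5.4. Sum = 13*p + 8.4. d₁·d₂ = p^2 + 2.1*p + 0.54.
H(p) = (13*p + 8.4)/(p^2 + 2.1*p + 0.54)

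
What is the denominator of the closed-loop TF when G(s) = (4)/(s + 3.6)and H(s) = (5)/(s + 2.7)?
Characteristic poly = G_den * H_den + G_num * H_num = (s^2 + 6.3*s + 9.72) + (20) = s^2 + 6.3*s + 29.72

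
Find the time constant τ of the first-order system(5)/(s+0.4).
First-order system: τ = -1/pole. Pole = -0.4. τ = -1/(-0.4) = 2.5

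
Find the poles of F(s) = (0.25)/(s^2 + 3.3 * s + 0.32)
Set denominator = 0: s^2 + 3.3*s + 0.32 = (s + 0.1)(s + 3.2) = 0 → Poles: -0.1, -3.2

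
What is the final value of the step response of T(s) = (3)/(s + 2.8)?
FVT: lim_{t→∞} y(t) = lim_{s→0} s*Y(s) where Y(s) = T(s)/s.
= lim_{s→0} T(s) = T(0) = num(0)/den(0) = 3/2.8 = 1.071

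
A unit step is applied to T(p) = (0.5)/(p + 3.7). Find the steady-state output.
FVT: lim_{t→∞} y(t) = lim_{p→0} p*Y(p) where Y(p) = T(p)/p.
= lim_{p→0} T(p) = T(0) = num(0)/den(0) = 0.5/3.7 = 0.1351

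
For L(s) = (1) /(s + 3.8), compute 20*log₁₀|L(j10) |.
Substitute s = j*10: L(j10) = 0.0332052 - 0.087382j.
|L(j10)| = sqrt(Re² + Im²) = 0.09348.
20*log₁₀(0.09348) = -20.59 dB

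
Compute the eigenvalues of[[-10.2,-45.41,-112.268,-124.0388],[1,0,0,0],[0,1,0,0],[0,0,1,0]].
Eigenvalues solve det(λI - A) = 0.
Characteristic polynomial: λ^4 + 10.2*λ^3 + 45.41*λ^2 + 112.268*λ + 124.0388 = 0.
Factor: (λ + 3.4)(λ + 3.4)(λ^2 + 3.4*λ + 10.73) = 0.
Roots: -1.7 + 2.8j, -1.7 - 2.8j, -3.4, -3.4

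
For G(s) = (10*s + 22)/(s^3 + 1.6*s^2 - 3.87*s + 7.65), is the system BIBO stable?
Denominator: s^3 + 1.6*s^2 - 3.87*s + 7.65 = (s + 3.4)(s^2 - 1.8*s + 2.25). Poles: -3.4, 0.9 + 1.2j, 0.9 - 1.2j. All Re(p)<0: No (unstable)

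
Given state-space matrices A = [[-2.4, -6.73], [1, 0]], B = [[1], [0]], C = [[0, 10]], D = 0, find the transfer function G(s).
G(s) = C(sI - A)⁻¹B + D.
Characteristic polynomial det(sI - A) = s^2 + 2.4*s + 6.73.
Numerator from C·adj(sI-A)·B + D·det(sI-A) = 10.
G(s) = (10)/(s^2 + 2.4*s + 6.73)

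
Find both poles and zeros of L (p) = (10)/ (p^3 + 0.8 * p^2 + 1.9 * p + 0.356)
Set denominator = 0: p^3 + 0.8*p^2 + 1.9*p + 0.356 = (p + 0.2)(p^2 + 0.6*p + 1.78) = 0 → Poles: -0.2, -0.3 + 1.3j, -0.3 - 1.3j
Numerator is a nonzero constant (10) → Zeros: none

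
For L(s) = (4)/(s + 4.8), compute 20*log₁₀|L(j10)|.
Substitute s = j*10: L(j10) = 0.156047 - 0.325098j.
|L(j10)| = sqrt(Re² + Im²) = 0.3606.
20*log₁₀(0.3606) = -8.86 dB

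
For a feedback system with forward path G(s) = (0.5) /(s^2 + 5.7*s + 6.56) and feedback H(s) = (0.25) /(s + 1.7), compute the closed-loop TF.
Closed-loop T = G/(1+GH).
Numerator: G_num * H_den = 0.5*s + 0.85.
Denominator: G_den * H_den + G_num * H_num = (s^3 + 7.4*s^2 + 16.25*s + 11.152) + (0.125) = s^3 + 7.4*s^2 + 16.25*s + 11.277.
T(s) = (0.5*s + 0.85)/(s^3 + 7.4*s^2 + 16.25*s + 11.277)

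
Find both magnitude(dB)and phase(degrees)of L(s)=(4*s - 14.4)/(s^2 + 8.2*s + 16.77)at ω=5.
Substitute s = j*5: L(j5) = 0.536681 + 0.243491j.
|L| = 20*log₁₀(sqrt(Re²+Im²)) = -4.59 dB.
∠L = atan2(Im, Re) = 24.40°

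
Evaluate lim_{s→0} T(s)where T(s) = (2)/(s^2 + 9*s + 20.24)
DC gain = T(0) = num(0)/den(0) = 2/20.24 = 0.09881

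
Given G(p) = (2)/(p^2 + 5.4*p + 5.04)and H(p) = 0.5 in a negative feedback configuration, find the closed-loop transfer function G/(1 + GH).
Closed-loop T = G/(1+GH).
Numerator: G_num * H_den = 2.
Denominator: G_den * H_den + G_num * H_num = (p^2 + 5.4*p + 5.04) + (1) = p^2 + 5.4*p + 6.04.
T(p) = (2)/(p^2 + 5.4*p + 6.04)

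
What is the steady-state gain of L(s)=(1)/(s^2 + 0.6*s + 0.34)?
DC gain = L(0) = num(0)/den(0) = 1/0.34 = 2.941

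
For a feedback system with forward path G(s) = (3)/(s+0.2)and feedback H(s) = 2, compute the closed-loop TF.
Closed-loop T = G/(1+GH).
Numerator: G_num * H_den = 3.
Denominator: G_den * H_den + G_num * H_num = (s + 0.2) + (6) = s + 6.2.
T(s) = (3)/(s + 6.2)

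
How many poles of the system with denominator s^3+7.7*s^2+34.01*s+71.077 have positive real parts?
s^3 + 7.7*s^2 + 34.01*s + 71.077 = (s + 3.7)(s^2 + 4*s + 19.21). Poles: -2 + 3.9j, -2 - 3.9j, -3.7. RHP poles (Re>0): 0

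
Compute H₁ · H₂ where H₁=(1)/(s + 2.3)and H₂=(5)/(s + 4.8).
Series: H = H₁ · H₂ = (n₁·n₂)/(d₁·d₂).
Num: n₁·n₂ = 5. Den: d₁·d₂ = s^2 + 7.1*s + 11.04.
H(s) = (5)/(s^2 + 7.1*s + 11.04)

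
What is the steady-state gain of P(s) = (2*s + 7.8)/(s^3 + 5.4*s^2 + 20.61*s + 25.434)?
DC gain = P(0) = num(0)/den(0) = 7.8/25.434 = 0.3067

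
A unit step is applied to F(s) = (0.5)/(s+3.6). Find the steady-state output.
FVT: lim_{t→∞} y(t) = lim_{s→0} s*Y(s) where Y(s) = F(s)/s.
= lim_{s→0} F(s) = F(0) = num(0)/den(0) = 0.5/3.6 = 0.1389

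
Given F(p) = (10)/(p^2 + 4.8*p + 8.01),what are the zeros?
Numerator is a nonzero constant (10) → Zeros: none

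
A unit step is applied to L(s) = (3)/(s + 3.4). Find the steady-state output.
FVT: lim_{t→∞} y(t) = lim_{s→0} s*Y(s) where Y(s) = L(s)/s.
= lim_{s→0} L(s) = L(0) = num(0)/den(0) = 3/3.4 = 0.8824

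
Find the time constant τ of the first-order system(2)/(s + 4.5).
First-order system: τ = -1/pole. Pole = -4.5. τ = -1/(-4.5) = 0.2222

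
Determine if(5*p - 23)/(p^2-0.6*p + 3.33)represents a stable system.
Denominator: p^2 - 0.6*p + 3.33. Poles: 0.3 + 1.8j, 0.3 - 1.8j. All Re(p)<0: No (unstable)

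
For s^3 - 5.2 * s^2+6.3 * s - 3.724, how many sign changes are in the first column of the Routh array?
Routh array:
s^3: [1, 6.3]; s^2: [-5.2, -3.724]; s^1: [5.58385]; s^0: [-3.724]
First column: [1, -5.2, 5.58385, -3.724]. Sign changes = 3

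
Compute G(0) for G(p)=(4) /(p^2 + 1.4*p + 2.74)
DC gain = G(0) = num(0)/den(0) = 4/2.74 = 1.46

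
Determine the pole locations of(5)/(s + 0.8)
Set denominator = 0: s + 0.8 = 0 → Poles: -0.8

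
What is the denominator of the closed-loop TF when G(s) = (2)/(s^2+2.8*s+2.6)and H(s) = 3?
Characteristic poly = G_den * H_den + G_num * H_num = (s^2 + 2.8*s + 2.6) + (6) = s^2 + 2.8*s + 8.6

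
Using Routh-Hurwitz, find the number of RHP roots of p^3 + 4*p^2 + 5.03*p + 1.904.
Routh array:
p^3: [1, 5.03]; p^2: [4, 1.904]; p^1: [4.554]; p^0: [1.904]
First column: [1, 4, 4.554, 1.904]. Sign changes = RHP roots = 0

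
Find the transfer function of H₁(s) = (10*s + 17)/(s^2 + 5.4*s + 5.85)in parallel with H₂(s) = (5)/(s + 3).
Parallel: H = H₁ + H₂ = (n₁·d₂ + n₂·d₁)/(d₁·d₂).
n₁·d₂ = 10*s^2 + 47*s + 51. n₂·d₁ = 5*s^2 + 27*s + 29.25. Sum = 15*s^2 + 74*s + 80.25. d₁·d₂ = s^3 + 8.4*s^2 + 22.05*s + 17.55.
H(s) = (15*s^2 + 74*s + 80.25)/(s^3 + 8.4*s^2 + 22.05*s + 17.55)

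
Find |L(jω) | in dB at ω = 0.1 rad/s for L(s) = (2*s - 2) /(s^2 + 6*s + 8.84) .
Substitute s = j*0.1: L(j0.1) = -0.223928 + 0.037866j.
|L(j0.1)| = sqrt(Re² + Im²) = 0.2271.
20*log₁₀(0.2271) = -12.88 dB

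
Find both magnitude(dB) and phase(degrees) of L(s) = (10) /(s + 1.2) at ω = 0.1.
Substitute s = j*0.1: L(j0.1) = 8.27586 - 0.689655j.
|L| = 20*log₁₀(sqrt(Re²+Im²)) = 18.39 dB.
∠L = atan2(Im, Re) = -4.76°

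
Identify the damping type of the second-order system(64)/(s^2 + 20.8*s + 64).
Standard form: ωn²/(s²+2ζωn·s+ωn²) gives ωn=8, ζ=1.3.
Overdamped (ζ = 1.3 > 1)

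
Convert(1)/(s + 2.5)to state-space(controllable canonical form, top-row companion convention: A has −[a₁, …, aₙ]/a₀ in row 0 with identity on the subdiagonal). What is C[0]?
Reachable canonical form: C = numerator coefficients (right-aligned, zero-padded to length n).
num = 1, C = [[1]].
C[0] = 1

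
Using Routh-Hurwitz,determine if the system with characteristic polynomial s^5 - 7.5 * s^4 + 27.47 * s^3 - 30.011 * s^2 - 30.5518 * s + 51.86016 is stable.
Routh array:
s^5: [1, 27.47, -30.5518]; s^4: [-7.5, -30.011, 51.86016]; s^3: [23.4685, -23.6371]; s^2: [-37.5649, 51.86016]; s^1: [8.76236]; s^0: [51.86016]
First column: [1, -7.5, 23.4685, -37.5649, 8.76236, 51.86016]. Sign changes = 4.
No, unstable (4 RHP root(s))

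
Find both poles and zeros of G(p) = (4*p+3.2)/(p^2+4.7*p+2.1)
Set denominator = 0: p^2 + 4.7*p + 2.1 = (p + 4.2)(p + 0.5) = 0 → Poles: -0.5, -4.2
Set numerator = 0: 4*p + 3.2 = 0 → Zeros: -0.8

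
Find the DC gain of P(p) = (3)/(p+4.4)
DC gain = P(0) = num(0)/den(0) = 3/4.4 = 0.6818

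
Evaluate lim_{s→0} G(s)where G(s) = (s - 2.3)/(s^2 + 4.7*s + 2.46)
DC gain = G(0) = num(0)/den(0) = -2.3/2.46 = -0.935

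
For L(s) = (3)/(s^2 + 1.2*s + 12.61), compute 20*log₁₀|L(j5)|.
Substitute s = j*5: L(j5) = -0.196135 - 0.0949807j.
|L(j5)| = sqrt(Re² + Im²) = 0.2179.
20*log₁₀(0.2179) = -13.23 dB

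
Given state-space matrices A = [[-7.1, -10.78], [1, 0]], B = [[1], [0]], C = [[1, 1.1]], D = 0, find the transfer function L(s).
L(s) = C(sI - A)⁻¹B + D.
Characteristic polynomial det(sI - A) = s^2 + 7.1*s + 10.78.
Numerator from C·adj(sI-A)·B + D·det(sI-A) = s + 1.1.
L(s) = (s + 1.1)/(s^2 + 7.1*s + 10.78)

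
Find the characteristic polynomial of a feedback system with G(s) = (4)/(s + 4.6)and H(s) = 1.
Characteristic poly = G_den * H_den + G_num * H_num = (s + 4.6) + (4) = s + 8.6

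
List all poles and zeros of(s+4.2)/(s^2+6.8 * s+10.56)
Set denominator = 0: s^2 + 6.8*s + 10.56 = (s + 4.4)(s + 2.4) = 0 → Poles: -2.4, -4.4
Set numerator = 0: s + 4.2 = 0 → Zeros: -4.2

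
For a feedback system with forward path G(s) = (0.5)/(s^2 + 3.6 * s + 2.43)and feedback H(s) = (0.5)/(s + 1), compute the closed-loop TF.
Closed-loop T = G/(1+GH).
Numerator: G_num * H_den = 0.5*s + 0.5.
Denominator: G_den * H_den + G_num * H_num = (s^3 + 4.6*s^2 + 6.03*s + 2.43) + (0.25) = s^3 + 4.6*s^2 + 6.03*s + 2.68.
T(s) = (0.5*s + 0.5)/(s^3 + 4.6*s^2 + 6.03*s + 2.68)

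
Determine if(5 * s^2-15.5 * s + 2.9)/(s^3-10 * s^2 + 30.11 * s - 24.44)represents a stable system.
Denominator: s^3 - 10*s^2 + 30.11*s - 24.44 = (s - 1.3)(s - 4)(s - 4.7). Poles: 1.3, 4, 4.7. All Re(p)<0: No (unstable)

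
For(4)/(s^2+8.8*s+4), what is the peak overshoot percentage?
Standard form: ωn²/(s²+2ζωn·s+ωn²) → ωn = 2, ζ = 2.2.
ζ ≥ 1, so the response is non-oscillatory: peak overshoot = 0%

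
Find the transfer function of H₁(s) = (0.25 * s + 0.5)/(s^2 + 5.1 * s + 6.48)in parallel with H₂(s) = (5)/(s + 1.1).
Parallel: H = H₁ + H₂ = (n₁·d₂ + n₂·d₁)/(d₁·d₂).
n₁·d₂ = 0.25*s^2 + 0.775*s + 0.55. n₂·d₁ = 5*s^2 + 25.5*s + 32.4. Sum = 5.25*s^2 + 26.275*s + 32.95. d₁·d₂ = s^3 + 6.2*s^2 + 12.09*s + 7.128.
H(s) = (5.25*s^2 + 26.275*s + 32.95)/(s^3 + 6.2*s^2 + 12.09*s + 7.128)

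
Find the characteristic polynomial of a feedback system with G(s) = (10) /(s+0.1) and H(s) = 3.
Characteristic poly = G_den * H_den + G_num * H_num = (s + 0.1) + (30) = s + 30.1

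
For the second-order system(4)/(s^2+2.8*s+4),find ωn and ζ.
Standard form: ωn²/(s²+2ζωn·s+ωn²).
const=4=ωn² → ωn=2, s coeff=2.8=2ζωn → ζ=0.7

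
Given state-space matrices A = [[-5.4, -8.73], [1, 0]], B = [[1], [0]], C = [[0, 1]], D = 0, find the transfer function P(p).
P(p) = C(pI - A)⁻¹B + D.
Characteristic polynomial det(pI - A) = p^2 + 5.4*p + 8.73.
Numerator from C·adj(pI-A)·B + D·det(pI-A) = 1.
P(p) = (1)/(p^2 + 5.4*p + 8.73)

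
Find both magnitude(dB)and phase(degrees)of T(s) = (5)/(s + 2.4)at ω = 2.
Substitute s = j*2: T(j2) = 1.22951 - 1.02459j.
|T| = 20*log₁₀(sqrt(Re²+Im²)) = 4.08 dB.
∠T = atan2(Im, Re) = -39.81°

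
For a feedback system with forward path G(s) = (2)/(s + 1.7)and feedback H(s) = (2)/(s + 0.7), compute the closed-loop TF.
Closed-loop T = G/(1+GH).
Numerator: G_num * H_den = 2*s + 1.4.
Denominator: G_den * H_den + G_num * H_num = (s^2 + 2.4*s + 1.19) + (4) = s^2 + 2.4*s + 5.19.
T(s) = (2*s + 1.4)/(s^2 + 2.4*s + 5.19)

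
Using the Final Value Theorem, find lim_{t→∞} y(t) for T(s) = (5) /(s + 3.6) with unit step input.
FVT: lim_{t→∞} y(t) = lim_{s→0} s*Y(s) where Y(s) = T(s)/s.
= lim_{s→0} T(s) = T(0) = num(0)/den(0) = 5/3.6 = 1.389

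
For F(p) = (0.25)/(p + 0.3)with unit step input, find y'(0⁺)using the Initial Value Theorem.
IVT: y'(0⁺) = lim_{p→∞} p²·Y(p) = lim_{p→∞} p·F(p).
deg(num) = 0, deg(den) = 1, relative degree = 1, so p·F(p) → (leading num)/(leading den) = 0.25/1 = 0.25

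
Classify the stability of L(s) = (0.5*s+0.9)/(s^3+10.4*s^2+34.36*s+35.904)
Denominator: s^3 + 10.4*s^2 + 34.36*s + 35.904 = (s + 2.2)(s + 3.4)(s + 4.8). Poles: -2.2, -3.4, -4.8. Stable (all poles in LHP)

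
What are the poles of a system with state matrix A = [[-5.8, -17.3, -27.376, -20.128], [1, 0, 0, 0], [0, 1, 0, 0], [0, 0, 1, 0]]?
Eigenvalues solve det(λI - A) = 0.
Characteristic polynomial: λ^4 + 5.8*λ^3 + 17.3*λ^2 + 27.376*λ + 20.128 = 0.
Factor: (λ^2 + 3.4*λ + 3.7)(λ^2 + 2.4*λ + 5.44) = 0.
Roots: -1.2 + 2j, -1.2 - 2j, -1.7 + 0.9j, -1.7 - 0.9j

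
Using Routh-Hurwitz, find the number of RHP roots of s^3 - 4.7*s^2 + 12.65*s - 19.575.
Routh array:
s^3: [1, 12.65]; s^2: [-4.7, -19.575]; s^1: [8.48511]; s^0: [-19.575]
First column: [1, -4.7, 8.48511, -19.575]. Sign changes = RHP roots = 3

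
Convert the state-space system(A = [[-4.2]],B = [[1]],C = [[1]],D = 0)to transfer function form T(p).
T(p) = C(pI - A)⁻¹B + D.
Characteristic polynomial det(pI - A) = p + 4.2.
Numerator from C·adj(pI-A)·B + D·det(pI-A) = 1.
T(p) = (1)/(p + 4.2)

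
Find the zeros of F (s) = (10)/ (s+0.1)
Numerator is a nonzero constant (10) → Zeros: none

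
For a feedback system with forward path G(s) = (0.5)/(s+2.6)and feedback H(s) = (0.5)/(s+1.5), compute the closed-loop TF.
Closed-loop T = G/(1+GH).
Numerator: G_num * H_den = 0.5*s + 0.75.
Denominator: G_den * H_den + G_num * H_num = (s^2 + 4.1*s + 3.9) + (0.25) = s^2 + 4.1*s + 4.15.
T(s) = (0.5*s + 0.75)/(s^2 + 4.1*s + 4.15)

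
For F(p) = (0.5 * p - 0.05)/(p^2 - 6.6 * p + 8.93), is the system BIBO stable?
Denominator: p^2 - 6.6*p + 8.93 = (p - 4.7)(p - 1.9). Poles: 1.9, 4.7. All Re(p)<0: No (unstable)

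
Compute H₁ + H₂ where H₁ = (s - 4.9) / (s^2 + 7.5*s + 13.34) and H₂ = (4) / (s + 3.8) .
Parallel: H = H₁ + H₂ = (n₁·d₂ + n₂·d₁)/(d₁·d₂).
n₁·d₂ = s^2 - 1.1*s - 18.62. n₂·d₁ = 4*s^2 + 30*s + 53.36. Sum = 5*s^2 + 28.9*s + 34.74. d₁·d₂ = s^3 + 11.3*s^2 + 41.84*s + 50.692.
H(s) = (5*s^2 + 28.9*s + 34.74)/(s^3 + 11.3*s^2 + 41.84*s + 50.692)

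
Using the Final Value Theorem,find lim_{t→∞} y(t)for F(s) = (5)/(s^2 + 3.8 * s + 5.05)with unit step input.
FVT: lim_{t→∞} y(t) = lim_{s→0} s*Y(s) where Y(s) = F(s)/s.
= lim_{s→0} F(s) = F(0) = num(0)/den(0) = 5/5.05 = 0.9901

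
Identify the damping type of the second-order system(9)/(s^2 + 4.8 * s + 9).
Standard form: ωn²/(s²+2ζωn·s+ωn²) gives ωn=3, ζ=0.8.
Underdamped (ζ = 0.8 < 1)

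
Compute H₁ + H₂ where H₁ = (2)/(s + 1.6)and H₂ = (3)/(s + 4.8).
Parallel: H = H₁ + H₂ = (n₁·d₂ + n₂·d₁)/(d₁·d₂).
n₁·d₂ = 2*s + 9.6. n₂·d₁ = 3*s + 4.8. Sum = 5*s + 14.4. d₁·d₂ = s^2 + 6.4*s + 7.68.
H(s) = (5*s + 14.4)/(s^2 + 6.4*s + 7.68)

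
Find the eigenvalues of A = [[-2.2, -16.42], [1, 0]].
Eigenvalues solve det(λI - A) = 0.
Characteristic polynomial: λ^2 + 2.2*λ + 16.42 = 0.
Roots: -1.1 + 3.9j, -1.1 - 3.9j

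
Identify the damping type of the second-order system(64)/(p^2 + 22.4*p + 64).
Standard form: ωn²/(p²+2ζωn·p+ωn²) gives ωn=8, ζ=1.4.
Overdamped (ζ = 1.4 > 1)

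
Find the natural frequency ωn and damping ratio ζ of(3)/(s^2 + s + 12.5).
Underdamped: complex pole -0.5 + 3.5j. ωn = |pole| = 3.536, ζ = -Re(pole)/ωn = 0.1414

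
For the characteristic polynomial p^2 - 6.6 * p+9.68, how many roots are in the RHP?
p^2 - 6.6*p + 9.68 = (p - 2.2)(p - 4.4). Poles: 2.2, 4.4. RHP poles (Re>0): 2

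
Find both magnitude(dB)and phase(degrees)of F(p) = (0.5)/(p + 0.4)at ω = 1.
Substitute p = j*1: F(j1) = 0.172414 - 0.431034j.
|F| = 20*log₁₀(sqrt(Re²+Im²)) = -6.67 dB.
∠F = atan2(Im, Re) = -68.20°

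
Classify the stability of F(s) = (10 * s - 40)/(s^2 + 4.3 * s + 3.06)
Denominator: s^2 + 4.3*s + 3.06 = (s + 0.9)(s + 3.4). Poles: -0.9, -3.4. Stable (all poles in LHP)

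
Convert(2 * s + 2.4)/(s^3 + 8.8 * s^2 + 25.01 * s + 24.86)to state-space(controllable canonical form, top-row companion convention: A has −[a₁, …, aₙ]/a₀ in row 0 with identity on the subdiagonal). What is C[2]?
Reachable canonical form: C = numerator coefficients (right-aligned, zero-padded to length n).
num = 2*s + 2.4, C = [[0, 2, 2.4]].
C[2] = 2.4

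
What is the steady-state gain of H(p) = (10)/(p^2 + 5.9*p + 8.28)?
DC gain = H(0) = num(0)/den(0) = 10/8.28 = 1.208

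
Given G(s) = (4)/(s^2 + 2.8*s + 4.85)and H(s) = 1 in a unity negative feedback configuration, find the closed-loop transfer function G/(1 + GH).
Closed-loop T = G/(1+GH).
Numerator: G_num * H_den = 4.
Denominator: G_den * H_den + G_num * H_num = (s^2 + 2.8*s + 4.85) + (4) = s^2 + 2.8*s + 8.85.
T(s) = (4)/(s^2 + 2.8*s + 8.85)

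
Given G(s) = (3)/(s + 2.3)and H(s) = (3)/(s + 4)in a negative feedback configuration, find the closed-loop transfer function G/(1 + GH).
Closed-loop T = G/(1+GH).
Numerator: G_num * H_den = 3*s + 12.
Denominator: G_den * H_den + G_num * H_num = (s^2 + 6.3*s + 9.2) + (9) = s^2 + 6.3*s + 18.2.
T(s) = (3*s + 12)/(s^2 + 6.3*s + 18.2)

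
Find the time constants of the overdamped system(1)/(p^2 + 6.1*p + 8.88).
Overdamped: real poles at -3.7, -2.4. τ = -1/pole → τ₁ = 0.2703, τ₂ = 0.4167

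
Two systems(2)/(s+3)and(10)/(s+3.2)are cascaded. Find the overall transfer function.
Series: H = H₁ · H₂ = (n₁·n₂)/(d₁·d₂).
Num: n₁·n₂ = 20. Den: d₁·d₂ = s^2 + 6.2*s + 9.6.
H(s) = (20)/(s^2 + 6.2*s + 9.6)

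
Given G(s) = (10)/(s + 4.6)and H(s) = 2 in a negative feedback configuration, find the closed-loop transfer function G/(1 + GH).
Closed-loop T = G/(1+GH).
Numerator: G_num * H_den = 10.
Denominator: G_den * H_den + G_num * H_num = (s + 4.6) + (20) = s + 24.6.
T(s) = (10)/(s + 24.6)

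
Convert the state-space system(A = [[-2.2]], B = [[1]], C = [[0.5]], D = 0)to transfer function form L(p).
L(p) = C(pI - A)⁻¹B + D.
Characteristic polynomial det(pI - A) = p + 2.2.
Numerator from C·adj(pI-A)·B + D·det(pI-A) = 0.5.
L(p) = (0.5)/(p + 2.2)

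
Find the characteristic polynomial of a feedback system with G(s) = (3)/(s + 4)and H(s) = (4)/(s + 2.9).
Characteristic poly = G_den * H_den + G_num * H_num = (s^2 + 6.9*s + 11.6) + (12) = s^2 + 6.9*s + 23.6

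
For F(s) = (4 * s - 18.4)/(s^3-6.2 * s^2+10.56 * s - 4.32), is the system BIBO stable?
Denominator: s^3 - 6.2*s^2 + 10.56*s - 4.32 = (s - 3.6)(s - 0.6)(s - 2). Poles: 0.6, 2, 3.6. All Re(p)<0: No (unstable)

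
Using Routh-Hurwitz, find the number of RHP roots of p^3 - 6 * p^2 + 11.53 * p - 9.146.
Routh array:
p^3: [1, 11.53]; p^2: [-6, -9.146]; p^1: [10.0057]; p^0: [-9.146]
First column: [1, -6, 10.0057, -9.146]. Sign changes = RHP roots = 3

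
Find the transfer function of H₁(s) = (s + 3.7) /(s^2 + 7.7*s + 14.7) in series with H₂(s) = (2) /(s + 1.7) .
Series: H = H₁ · H₂ = (n₁·n₂)/(d₁·d₂).
Num: n₁·n₂ = 2*s + 7.4. Den: d₁·d₂ = s^3 + 9.4*s^2 + 27.79*s + 24.99.
H(s) = (2*s + 7.4)/(s^3 + 9.4*s^2 + 27.79*s + 24.99)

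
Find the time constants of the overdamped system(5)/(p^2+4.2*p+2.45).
Overdamped: real poles at -0.7, -3.5. τ = -1/pole → τ₁ = 1.429, τ₂ = 0.2857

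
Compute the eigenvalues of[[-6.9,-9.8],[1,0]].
Eigenvalues solve det(λI - A) = 0.
Characteristic polynomial: λ^2 + 6.9*λ + 9.8 = 0.
Factor: (λ + 2)(λ + 4.9) = 0.
Roots: -2, -4.9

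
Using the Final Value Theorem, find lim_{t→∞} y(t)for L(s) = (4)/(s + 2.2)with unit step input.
FVT: lim_{t→∞} y(t) = lim_{s→0} s*Y(s) where Y(s) = L(s)/s.
= lim_{s→0} L(s) = L(0) = num(0)/den(0) = 4/2.2 = 1.818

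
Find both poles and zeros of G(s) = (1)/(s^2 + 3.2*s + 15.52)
Set denominator = 0: s^2 + 3.2*s + 15.52 = 0 → Poles: -1.6 + 3.6j, -1.6 - 3.6j
Numerator is a nonzero constant (1) → Zeros: none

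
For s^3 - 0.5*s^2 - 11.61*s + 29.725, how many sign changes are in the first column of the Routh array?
Routh array:
s^3: [1, -11.61]; s^2: [-0.5, 29.725]; s^1: [47.84]; s^0: [29.725]
First column: [1, -0.5, 47.84, 29.725]. Sign changes = 2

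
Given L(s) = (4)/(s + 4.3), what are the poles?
Set denominator = 0: s + 4.3 = 0 → Poles: -4.3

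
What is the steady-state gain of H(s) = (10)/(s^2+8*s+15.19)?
DC gain = H(0) = num(0)/den(0) = 10/15.19 = 0.6583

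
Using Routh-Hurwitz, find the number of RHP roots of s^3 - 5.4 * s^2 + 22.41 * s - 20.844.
Routh array:
s^3: [1, 22.41]; s^2: [-5.4, -20.844]; s^1: [18.55]; s^0: [-20.844]
First column: [1, -5.4, 18.55, -20.844]. Sign changes = RHP roots = 3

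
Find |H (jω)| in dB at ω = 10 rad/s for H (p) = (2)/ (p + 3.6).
Substitute p = j*10: H(j10) = 0.0637394 - 0.177054j.
|H(j10)| = sqrt(Re² + Im²) = 0.1882.
20*log₁₀(0.1882) = -14.51 dB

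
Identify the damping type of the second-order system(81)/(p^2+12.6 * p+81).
Standard form: ωn²/(p²+2ζωn·p+ωn²) gives ωn=9, ζ=0.7.
Underdamped (ζ = 0.7 < 1)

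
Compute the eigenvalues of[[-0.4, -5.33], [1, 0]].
Eigenvalues solve det(λI - A) = 0.
Characteristic polynomial: λ^2 + 0.4*λ + 5.33 = 0.
Roots: -0.2 + 2.3j, -0.2 - 2.3j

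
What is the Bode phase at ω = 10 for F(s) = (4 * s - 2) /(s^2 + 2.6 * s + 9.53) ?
Substitute s = j*10: F(j10) = 0.137791 - 0.402536j.
∠F(j10) = atan2(Im, Re) = atan2(-0.402536, 0.137791) = -71.10°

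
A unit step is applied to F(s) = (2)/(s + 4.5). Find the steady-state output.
FVT: lim_{t→∞} y(t) = lim_{s→0} s*Y(s) where Y(s) = F(s)/s.
= lim_{s→0} F(s) = F(0) = num(0)/den(0) = 2/4.5 = 0.4444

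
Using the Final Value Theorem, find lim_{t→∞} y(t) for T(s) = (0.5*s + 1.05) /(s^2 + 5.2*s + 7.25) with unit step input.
FVT: lim_{t→∞} y(t) = lim_{s→0} s*Y(s) where Y(s) = T(s)/s.
= lim_{s→0} T(s) = T(0) = num(0)/den(0) = 1.05/7.25 = 0.1448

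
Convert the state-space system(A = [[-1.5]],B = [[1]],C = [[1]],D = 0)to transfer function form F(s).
F(s) = C(sI - A)⁻¹B + D.
Characteristic polynomial det(sI - A) = s + 1.5.
Numerator from C·adj(sI-A)·B + D·det(sI-A) = 1.
F(s) = (1)/(s + 1.5)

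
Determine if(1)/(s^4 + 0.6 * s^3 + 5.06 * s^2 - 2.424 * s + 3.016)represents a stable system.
Denominator: s^4 + 0.6*s^3 + 5.06*s^2 - 2.424*s + 3.016 = (s^2 - 0.6*s + 0.58)(s^2 + 1.2*s + 5.2). Poles: -0.6 + 2.2j, -0.6 - 2.2j, 0.3 + 0.7j, 0.3 - 0.7j. All Re(p)<0: No (unstable)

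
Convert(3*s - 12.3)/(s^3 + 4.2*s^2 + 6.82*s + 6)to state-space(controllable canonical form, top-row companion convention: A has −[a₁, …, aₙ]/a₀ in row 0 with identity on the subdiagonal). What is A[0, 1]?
Reachable canonical form for den = s^3 + 4.2*s^2 + 6.82*s + 6: top row of A = -[a₁,a₂,...,aₙ]/a₀, ones on the subdiagonal, zeros elsewhere.
A = [[-4.2, -6.82, -6], [1, 0, 0], [0, 1, 0]].
A[0,1] = -6.82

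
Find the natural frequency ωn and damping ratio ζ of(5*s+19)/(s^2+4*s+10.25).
Underdamped: complex pole -2 + 2.5j. ωn = |pole| = 3.202, ζ = -Re(pole)/ωn = 0.6247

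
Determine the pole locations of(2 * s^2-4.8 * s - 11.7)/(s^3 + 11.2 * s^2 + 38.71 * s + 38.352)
Set denominator = 0: s^3 + 11.2*s^2 + 38.71*s + 38.352 = (s + 4.7)(s + 4.8)(s + 1.7) = 0 → Poles: -1.7, -4.7, -4.8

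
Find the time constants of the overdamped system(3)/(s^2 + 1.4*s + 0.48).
Overdamped: real poles at -0.8, -0.6. τ = -1/pole → τ₁ = 1.25, τ₂ = 1.667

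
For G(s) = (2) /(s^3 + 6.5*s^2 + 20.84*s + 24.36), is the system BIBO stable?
Denominator: s^3 + 6.5*s^2 + 20.84*s + 24.36 = (s + 2.1)(s^2 + 4.4*s + 11.6). Poles: -2.1, -2.2 + 2.6j, -2.2 - 2.6j. All Re(p)<0: Yes (stable)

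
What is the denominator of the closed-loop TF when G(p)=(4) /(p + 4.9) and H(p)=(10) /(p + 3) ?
Characteristic poly = G_den * H_den + G_num * H_num = (p^2 + 7.9*p + 14.7) + (40) = p^2 + 7.9*p + 54.7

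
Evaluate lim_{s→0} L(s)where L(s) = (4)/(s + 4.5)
DC gain = L(0) = num(0)/den(0) = 4/4.5 = 0.8889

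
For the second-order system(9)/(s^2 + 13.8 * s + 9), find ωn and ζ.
Standard form: ωn²/(s²+2ζωn·s+ωn²).
const=9=ωn² → ωn=3, s coeff=13.8=2ζωn → ζ=2.3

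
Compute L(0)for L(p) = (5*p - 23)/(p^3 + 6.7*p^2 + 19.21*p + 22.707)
DC gain = L(0) = num(0)/den(0) = -23/22.707 = -1.013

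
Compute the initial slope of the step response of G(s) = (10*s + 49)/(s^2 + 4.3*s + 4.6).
IVT: y'(0⁺) = lim_{s→∞} s²·Y(s) = lim_{s→∞} s·G(s).
deg(num) = 1, deg(den) = 2, relative degree = 1, so s·G(s) → (leading num)/(leading den) = 10/1 = 10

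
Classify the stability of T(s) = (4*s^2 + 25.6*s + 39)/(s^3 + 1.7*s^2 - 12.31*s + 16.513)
Denominator: s^3 + 1.7*s^2 - 12.31*s + 16.513 = (s + 4.9)(s^2 - 3.2*s + 3.37). Poles: -4.9, 1.6 + 0.9j, 1.6 - 0.9j. Unstable (2 pole(s) in RHP)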